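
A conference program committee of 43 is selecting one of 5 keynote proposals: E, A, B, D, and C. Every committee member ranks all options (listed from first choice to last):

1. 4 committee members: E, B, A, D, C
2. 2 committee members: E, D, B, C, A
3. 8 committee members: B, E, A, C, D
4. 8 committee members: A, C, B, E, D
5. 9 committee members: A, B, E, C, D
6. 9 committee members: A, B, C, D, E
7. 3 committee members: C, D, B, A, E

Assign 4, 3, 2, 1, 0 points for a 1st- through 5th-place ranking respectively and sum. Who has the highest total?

E: 4·4 + 2·4 + 8·3 + 8·1 + 9·2 + 9·0 + 3·0 = 74
A: 4·2 + 2·0 + 8·2 + 8·4 + 9·4 + 9·4 + 3·1 = 131
B: 4·3 + 2·2 + 8·4 + 8·2 + 9·3 + 9·3 + 3·2 = 124
D: 4·1 + 2·3 + 8·0 + 8·0 + 9·0 + 9·1 + 3·3 = 28
C: 4·0 + 2·1 + 8·1 + 8·3 + 9·1 + 9·2 + 3·4 = 73
A has the highest Borda score (131).

A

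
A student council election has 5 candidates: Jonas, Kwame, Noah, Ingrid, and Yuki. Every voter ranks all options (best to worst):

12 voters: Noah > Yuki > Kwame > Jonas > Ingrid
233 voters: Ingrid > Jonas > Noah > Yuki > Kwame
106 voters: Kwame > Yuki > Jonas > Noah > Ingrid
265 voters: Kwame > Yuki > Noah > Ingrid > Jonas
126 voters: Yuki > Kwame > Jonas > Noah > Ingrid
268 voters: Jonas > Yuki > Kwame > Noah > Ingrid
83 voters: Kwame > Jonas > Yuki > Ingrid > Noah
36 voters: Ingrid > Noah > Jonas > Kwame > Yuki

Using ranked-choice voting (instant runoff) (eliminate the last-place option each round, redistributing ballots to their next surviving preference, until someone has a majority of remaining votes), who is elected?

Round 1: Jonas 268, Kwame 454, Noah 12, Ingrid 269, Yuki 126. Eliminate Noah.
Round 2: Jonas 268, Kwame 454, Ingrid 269, Yuki 138. Eliminate Yuki.
Round 3: Jonas 268, Kwame 592, Ingrid 269. Kwame has a majority.

Kwame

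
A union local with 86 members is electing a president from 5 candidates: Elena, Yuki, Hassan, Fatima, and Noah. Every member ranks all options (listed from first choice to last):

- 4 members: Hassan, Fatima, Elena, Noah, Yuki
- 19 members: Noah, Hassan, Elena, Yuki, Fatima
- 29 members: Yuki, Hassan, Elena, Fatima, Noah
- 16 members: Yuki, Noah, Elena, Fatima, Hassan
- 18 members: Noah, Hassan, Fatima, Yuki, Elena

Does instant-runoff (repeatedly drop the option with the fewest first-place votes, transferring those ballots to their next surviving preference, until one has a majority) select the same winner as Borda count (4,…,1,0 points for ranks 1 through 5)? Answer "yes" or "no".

Instant-runoff — R1 Elena 0, Yuki 45, Hassan 4, Fatima 0, Noah 37 (Yuki winner). Winner: Yuki.
Borda — scores: Elena 136, Yuki 217, Hassan 214, Fatima 93, Noah 200. Winner: Yuki.
The two methods agree.

yes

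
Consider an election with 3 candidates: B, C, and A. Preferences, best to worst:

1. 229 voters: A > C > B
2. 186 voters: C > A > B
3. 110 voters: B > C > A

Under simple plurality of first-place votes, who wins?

First-place votes: B 110, C 186, A 229.
A has the most first-place votes.

A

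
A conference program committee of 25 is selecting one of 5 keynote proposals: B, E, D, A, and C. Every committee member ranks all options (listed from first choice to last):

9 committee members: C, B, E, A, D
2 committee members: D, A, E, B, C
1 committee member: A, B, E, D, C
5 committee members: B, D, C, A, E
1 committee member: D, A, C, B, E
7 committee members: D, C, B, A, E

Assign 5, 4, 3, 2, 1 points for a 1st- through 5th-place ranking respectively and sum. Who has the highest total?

C

B: 9·4 + 2·2 + 1·4 + 5·5 + 1·2 + 7·3 = 92
E: 9·3 + 2·3 + 1·3 + 5·1 + 1·1 + 7·1 = 49
D: 9·1 + 2·5 + 1·2 + 5·4 + 1·5 + 7·5 = 81
A: 9·2 + 2·4 + 1·5 + 5·2 + 1·4 + 7·2 = 59
C: 9·5 + 2·1 + 1·1 + 5·3 + 1·3 + 7·4 = 94
C has the highest Borda score (94).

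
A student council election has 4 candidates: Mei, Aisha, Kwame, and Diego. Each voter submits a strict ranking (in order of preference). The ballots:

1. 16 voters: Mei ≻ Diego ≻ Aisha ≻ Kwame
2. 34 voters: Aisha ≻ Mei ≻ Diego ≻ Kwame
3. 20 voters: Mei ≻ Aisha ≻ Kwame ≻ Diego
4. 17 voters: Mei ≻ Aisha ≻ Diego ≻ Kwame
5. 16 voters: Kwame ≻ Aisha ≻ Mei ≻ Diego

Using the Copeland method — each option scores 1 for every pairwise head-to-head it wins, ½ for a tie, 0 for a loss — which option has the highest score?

Mei: beats Aisha, Kwame, and Diego → score 3.
Aisha: beats Kwame and Diego; loses to Mei → score 2.
Kwame: loses to Mei, Aisha, and Diego → score 0.
Diego: beats Kwame; loses to Mei and Aisha → score 1.
Mei has the best pairwise record.

Mei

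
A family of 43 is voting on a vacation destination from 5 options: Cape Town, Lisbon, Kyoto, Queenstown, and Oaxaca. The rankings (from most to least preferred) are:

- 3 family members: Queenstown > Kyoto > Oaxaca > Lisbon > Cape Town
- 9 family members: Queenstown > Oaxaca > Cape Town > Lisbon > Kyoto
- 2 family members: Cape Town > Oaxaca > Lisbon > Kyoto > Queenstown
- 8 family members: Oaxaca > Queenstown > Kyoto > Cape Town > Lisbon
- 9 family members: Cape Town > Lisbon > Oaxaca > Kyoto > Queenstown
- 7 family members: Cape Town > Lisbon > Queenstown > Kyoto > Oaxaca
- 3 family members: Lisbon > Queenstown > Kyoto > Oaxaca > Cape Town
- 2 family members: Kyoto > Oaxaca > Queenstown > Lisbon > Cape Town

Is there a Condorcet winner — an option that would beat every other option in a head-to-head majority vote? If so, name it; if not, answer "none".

Queenstown

Queenstown vs Cape Town: 25–18 for Queenstown.
Queenstown vs Lisbon: 22–21 for Queenstown.
Queenstown vs Kyoto: 30–13 for Queenstown.
Queenstown vs Oaxaca: 22–21 for Queenstown.
Queenstown beats every other option head-to-head.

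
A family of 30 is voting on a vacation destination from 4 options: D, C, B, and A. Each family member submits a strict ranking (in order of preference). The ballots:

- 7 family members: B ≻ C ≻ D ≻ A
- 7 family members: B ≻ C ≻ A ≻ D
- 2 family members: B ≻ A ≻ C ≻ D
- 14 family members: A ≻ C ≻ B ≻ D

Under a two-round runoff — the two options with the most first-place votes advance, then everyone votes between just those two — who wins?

Round 1 first-place votes: D 0, C 0, B 16, A 14.
B and A advance.
Runoff: B is preferred to A by 16 voters; A by 14.
B wins the runoff.

B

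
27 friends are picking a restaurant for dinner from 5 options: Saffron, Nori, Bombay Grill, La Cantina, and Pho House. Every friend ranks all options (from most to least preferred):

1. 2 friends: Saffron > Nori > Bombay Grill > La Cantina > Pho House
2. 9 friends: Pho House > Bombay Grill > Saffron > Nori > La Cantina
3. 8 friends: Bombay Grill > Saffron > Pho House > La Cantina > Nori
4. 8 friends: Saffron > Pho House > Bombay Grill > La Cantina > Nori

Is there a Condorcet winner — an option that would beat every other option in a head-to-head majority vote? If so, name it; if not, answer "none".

Checking pairwise contests:
Bombay Grill beats Saffron 17–10.
Saffron beats Nori 27–0.
Pho House beats Bombay Grill 17–10.
Saffron beats La Cantina 27–0.
Saffron beats Pho House 18–9.
Every option loses at least one head-to-head, so there is no Condorcet winner.

none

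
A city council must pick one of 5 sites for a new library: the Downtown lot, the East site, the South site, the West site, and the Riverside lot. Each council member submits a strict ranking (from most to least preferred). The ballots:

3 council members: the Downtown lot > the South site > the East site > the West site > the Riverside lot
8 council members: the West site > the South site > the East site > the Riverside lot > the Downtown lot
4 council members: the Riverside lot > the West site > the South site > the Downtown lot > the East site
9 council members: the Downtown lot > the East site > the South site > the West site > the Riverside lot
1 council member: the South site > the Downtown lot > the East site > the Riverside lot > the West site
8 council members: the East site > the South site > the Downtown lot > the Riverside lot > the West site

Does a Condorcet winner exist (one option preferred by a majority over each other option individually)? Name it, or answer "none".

none

Checking pairwise contests:
the South site beats the Downtown lot 21–12.
the Downtown lot beats the East site 17–16.
the East site beats the South site 17–16.
the Downtown lot beats the West site 21–12.
the Downtown lot beats the Riverside lot 21–12.
Every option loses at least one head-to-head, so there is no Condorcet winner.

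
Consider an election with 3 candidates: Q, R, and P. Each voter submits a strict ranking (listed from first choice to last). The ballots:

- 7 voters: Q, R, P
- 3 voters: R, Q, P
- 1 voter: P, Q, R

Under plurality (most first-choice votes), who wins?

Q

First-place votes: Q 7, R 3, P 1.
Q has the most first-place votes.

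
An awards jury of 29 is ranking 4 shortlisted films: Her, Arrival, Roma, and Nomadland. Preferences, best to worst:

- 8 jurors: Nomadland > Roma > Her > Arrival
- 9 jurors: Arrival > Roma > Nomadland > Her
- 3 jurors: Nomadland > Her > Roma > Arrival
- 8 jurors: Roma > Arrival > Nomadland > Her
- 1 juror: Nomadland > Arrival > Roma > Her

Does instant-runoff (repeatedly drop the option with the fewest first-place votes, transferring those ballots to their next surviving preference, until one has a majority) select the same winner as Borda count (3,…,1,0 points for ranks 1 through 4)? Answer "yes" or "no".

no

Instant-runoff — R1 Her 0, Arrival 9, Roma 8, Nomadland 12 (Her out); R2 Arrival 9, Roma 8, Nomadland 12 (Roma out); R3 Arrival 17, Nomadland 12 (Arrival winner). Winner: Arrival.
Borda — scores: Her 14, Arrival 45, Roma 62, Nomadland 53. Winner: Roma.
The two methods disagree.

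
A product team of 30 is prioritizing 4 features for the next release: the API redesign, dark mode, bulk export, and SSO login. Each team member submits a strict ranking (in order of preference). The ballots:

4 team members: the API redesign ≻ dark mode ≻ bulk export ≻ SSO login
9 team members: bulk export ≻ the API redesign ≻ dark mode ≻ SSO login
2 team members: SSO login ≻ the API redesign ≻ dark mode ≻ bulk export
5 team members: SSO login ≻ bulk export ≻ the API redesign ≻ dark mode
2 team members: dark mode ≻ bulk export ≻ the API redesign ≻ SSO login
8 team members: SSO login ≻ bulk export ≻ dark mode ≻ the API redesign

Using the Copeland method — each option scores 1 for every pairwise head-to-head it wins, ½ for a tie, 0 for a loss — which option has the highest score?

bulk export

the API redesign: beats dark mode; ties SSO login; loses to bulk export → score 1.5.
dark mode: ties SSO login; loses to the API redesign and bulk export → score 0.5.
bulk export: beats the API redesign and dark mode; ties SSO login → score 2.5.
SSO login: ties the API redesign, dark mode, and bulk export → score 1.5.
bulk export has the best pairwise record.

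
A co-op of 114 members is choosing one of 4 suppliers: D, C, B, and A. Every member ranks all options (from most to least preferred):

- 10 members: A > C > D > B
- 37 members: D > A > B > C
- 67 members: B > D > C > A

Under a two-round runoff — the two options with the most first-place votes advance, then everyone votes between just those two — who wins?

Round 1 first-place votes: D 37, C 0, B 67, A 10.
B and D advance.
Runoff: B is preferred to D by 67 voters; D by 47.
B wins the runoff.

B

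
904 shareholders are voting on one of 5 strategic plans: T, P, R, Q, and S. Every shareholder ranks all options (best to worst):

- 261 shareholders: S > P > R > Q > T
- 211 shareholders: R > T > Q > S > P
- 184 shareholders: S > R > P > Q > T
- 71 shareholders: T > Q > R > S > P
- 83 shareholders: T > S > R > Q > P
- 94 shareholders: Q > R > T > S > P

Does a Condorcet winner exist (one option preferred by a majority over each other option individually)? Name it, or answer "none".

Checking pairwise contests:
R beats T 750–154.
T beats P 459–445.
S beats R 528–376.
R beats Q 739–165.
T beats S 459–445.
Every option loses at least one head-to-head, so there is no Condorcet winner.

none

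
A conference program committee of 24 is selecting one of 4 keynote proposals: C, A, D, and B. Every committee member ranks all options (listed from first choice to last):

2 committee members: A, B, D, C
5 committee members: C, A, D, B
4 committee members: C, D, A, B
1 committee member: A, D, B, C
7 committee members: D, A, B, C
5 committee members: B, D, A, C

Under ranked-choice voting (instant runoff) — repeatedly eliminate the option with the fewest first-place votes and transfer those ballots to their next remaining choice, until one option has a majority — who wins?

Round 1: C 9, A 3, D 7, B 5. Eliminate A.
Round 2: C 9, D 8, B 7. Eliminate B.
Round 3: C 9, D 15. D has a majority.

D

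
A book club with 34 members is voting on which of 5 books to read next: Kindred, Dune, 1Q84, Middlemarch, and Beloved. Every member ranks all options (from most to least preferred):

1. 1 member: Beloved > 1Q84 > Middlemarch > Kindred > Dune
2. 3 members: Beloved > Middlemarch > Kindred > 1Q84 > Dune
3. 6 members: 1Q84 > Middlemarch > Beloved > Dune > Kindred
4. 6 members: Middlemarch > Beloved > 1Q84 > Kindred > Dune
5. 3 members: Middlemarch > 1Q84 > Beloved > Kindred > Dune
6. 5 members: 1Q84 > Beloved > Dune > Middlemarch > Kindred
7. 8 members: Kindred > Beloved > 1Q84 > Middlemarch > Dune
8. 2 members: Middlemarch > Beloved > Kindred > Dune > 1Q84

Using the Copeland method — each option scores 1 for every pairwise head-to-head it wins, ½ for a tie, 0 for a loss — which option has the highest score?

Kindred: beats Dune; loses to 1Q84, Middlemarch, and Beloved → score 1.
Dune: loses to Kindred, 1Q84, Middlemarch, and Beloved → score 0.
1Q84: beats Kindred, Dune, and Middlemarch; loses to Beloved → score 3.
Middlemarch: beats Kindred and Dune; ties Beloved; loses to 1Q84 → score 2.5.
Beloved: beats Kindred, Dune, and 1Q84; ties Middlemarch → score 3.5.
Beloved has the best pairwise record.

Beloved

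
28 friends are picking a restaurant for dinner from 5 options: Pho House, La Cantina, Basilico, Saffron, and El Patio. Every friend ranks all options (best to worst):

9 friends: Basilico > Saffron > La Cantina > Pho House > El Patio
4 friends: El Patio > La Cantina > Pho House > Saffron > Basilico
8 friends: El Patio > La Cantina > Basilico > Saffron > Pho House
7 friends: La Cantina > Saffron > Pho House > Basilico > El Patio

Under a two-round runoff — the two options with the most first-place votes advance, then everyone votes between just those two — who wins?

Round 1 first-place votes: Pho House 0, La Cantina 7, Basilico 9, Saffron 0, El Patio 12.
El Patio and Basilico advance.
Runoff: El Patio is preferred to Basilico by 12 voters; Basilico by 16.
Basilico wins the runoff.

Basilico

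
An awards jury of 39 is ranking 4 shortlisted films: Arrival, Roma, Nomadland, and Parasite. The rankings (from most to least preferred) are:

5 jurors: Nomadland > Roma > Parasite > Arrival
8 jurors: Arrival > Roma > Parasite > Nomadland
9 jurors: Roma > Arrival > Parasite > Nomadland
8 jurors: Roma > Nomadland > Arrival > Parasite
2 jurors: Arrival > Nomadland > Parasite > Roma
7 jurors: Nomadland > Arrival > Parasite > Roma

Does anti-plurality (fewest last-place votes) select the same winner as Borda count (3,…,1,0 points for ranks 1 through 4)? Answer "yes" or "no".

no

Anti-plurality — last-place votes: Arrival 5, Roma 9, Nomadland 17, Parasite 8. Winner: Arrival.
Borda — scores: Arrival 70, Roma 77, Nomadland 56, Parasite 31. Winner: Roma.
The two methods disagree.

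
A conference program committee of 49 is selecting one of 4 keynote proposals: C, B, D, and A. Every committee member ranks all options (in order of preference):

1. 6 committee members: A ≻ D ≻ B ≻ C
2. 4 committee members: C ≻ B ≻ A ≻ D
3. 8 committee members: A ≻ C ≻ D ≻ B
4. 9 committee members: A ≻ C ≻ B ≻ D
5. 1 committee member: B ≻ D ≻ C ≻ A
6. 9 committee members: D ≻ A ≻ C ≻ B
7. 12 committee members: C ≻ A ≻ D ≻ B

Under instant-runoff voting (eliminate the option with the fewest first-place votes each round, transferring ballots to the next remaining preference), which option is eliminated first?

B

Round 1: C 16, B 1, D 9, A 23. Eliminate B.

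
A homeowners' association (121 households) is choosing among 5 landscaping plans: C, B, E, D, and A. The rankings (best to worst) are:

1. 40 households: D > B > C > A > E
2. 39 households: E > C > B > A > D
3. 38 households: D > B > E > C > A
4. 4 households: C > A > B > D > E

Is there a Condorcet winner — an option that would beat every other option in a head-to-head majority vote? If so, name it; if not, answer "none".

D vs C: 78–43 for D.
D vs B: 78–43 for D.
D vs E: 82–39 for D.
D vs A: 78–43 for D.
D beats every other option head-to-head.

D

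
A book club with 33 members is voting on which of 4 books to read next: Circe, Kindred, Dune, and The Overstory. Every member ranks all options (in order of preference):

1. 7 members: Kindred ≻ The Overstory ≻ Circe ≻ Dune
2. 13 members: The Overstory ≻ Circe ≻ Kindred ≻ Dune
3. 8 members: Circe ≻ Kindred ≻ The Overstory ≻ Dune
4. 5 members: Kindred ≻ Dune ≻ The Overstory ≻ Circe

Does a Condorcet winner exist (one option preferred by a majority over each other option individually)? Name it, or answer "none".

none

Checking pairwise contests:
The Overstory beats Circe 25–8.
Circe beats Kindred 21–12.
Circe beats Dune 28–5.
Kindred beats The Overstory 20–13.
Every option loses at least one head-to-head, so there is no Condorcet winner.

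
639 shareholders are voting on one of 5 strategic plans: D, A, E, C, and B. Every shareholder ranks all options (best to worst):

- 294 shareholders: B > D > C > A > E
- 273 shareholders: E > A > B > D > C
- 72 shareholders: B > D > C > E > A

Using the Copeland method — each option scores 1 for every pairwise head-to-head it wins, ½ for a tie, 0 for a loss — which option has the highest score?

D: beats A, E, and C; loses to B → score 3.
A: loses to D, E, C, and B → score 0.
E: beats A; loses to D, C, and B → score 1.
C: beats A and E; loses to D and B → score 2.
B: beats D, A, E, and C → score 4.
B has the best pairwise record.

B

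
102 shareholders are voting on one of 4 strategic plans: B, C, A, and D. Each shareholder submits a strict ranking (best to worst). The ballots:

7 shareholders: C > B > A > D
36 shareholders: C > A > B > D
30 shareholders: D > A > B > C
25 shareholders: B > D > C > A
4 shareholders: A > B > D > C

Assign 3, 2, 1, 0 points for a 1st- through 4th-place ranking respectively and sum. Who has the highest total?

B

B: 7·2 + 36·1 + 30·1 + 25·3 + 4·2 = 163
C: 7·3 + 36·3 + 30·0 + 25·1 + 4·0 = 154
A: 7·1 + 36·2 + 30·2 + 25·0 + 4·3 = 151
D: 7·0 + 36·0 + 30·3 + 25·2 + 4·1 = 144
B has the highest Borda score (163).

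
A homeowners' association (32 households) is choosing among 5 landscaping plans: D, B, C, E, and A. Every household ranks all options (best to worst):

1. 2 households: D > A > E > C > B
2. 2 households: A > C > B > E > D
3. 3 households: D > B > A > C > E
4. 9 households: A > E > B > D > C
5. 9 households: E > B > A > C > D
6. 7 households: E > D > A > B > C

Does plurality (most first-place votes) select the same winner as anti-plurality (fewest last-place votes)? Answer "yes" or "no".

Plurality — first-place votes: D 5, B 0, C 0, E 16, A 11. Winner: E.
Anti-plurality — last-place votes: D 11, B 2, C 16, E 3, A 0. Winner: A.
The two methods disagree.

no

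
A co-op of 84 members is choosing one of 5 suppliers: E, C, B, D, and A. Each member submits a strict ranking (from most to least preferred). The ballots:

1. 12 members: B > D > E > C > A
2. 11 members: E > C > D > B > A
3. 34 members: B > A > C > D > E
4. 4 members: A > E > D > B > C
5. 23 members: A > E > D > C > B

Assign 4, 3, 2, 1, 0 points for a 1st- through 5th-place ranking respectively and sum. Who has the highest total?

E: 12·2 + 11·4 + 34·0 + 4·3 + 23·3 = 149
C: 12·1 + 11·3 + 34·2 + 4·0 + 23·1 = 136
B: 12·4 + 11·1 + 34·4 + 4·1 + 23·0 = 199
D: 12·3 + 11·2 + 34·1 + 4·2 + 23·2 = 146
A: 12·0 + 11·0 + 34·3 + 4·4 + 23·4 = 210
A has the highest Borda score (210).

A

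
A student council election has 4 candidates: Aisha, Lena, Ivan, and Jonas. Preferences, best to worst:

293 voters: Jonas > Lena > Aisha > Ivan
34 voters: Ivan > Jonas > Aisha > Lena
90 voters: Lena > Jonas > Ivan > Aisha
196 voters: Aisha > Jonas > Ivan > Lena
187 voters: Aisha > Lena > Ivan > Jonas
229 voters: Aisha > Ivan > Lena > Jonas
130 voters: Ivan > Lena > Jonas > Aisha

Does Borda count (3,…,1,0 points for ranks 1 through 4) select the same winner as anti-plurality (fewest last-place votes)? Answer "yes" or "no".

Borda — scores: Aisha 2163, Lena 1719, Ivan 1423, Jonas 1649. Winner: Aisha.
Anti-plurality — last-place votes: Aisha 220, Lena 230, Ivan 293, Jonas 416. Winner: Aisha.
The two methods agree.

yes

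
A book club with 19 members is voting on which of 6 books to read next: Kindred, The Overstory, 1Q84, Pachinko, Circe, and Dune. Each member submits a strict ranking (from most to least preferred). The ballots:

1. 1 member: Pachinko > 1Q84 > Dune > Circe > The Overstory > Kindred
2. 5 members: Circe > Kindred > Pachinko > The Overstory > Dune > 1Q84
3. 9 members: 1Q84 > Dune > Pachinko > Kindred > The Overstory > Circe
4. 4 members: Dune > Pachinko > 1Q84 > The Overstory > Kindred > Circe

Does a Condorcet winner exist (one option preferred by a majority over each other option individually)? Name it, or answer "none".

Checking pairwise contests:
1Q84 beats Kindred 14–5.
Kindred beats The Overstory 14–5.
Pachinko beats 1Q84 10–9.
Dune beats Pachinko 13–6.
Kindred beats Circe 13–6.
1Q84 beats Dune 10–9.
Every option loses at least one head-to-head, so there is no Condorcet winner.

none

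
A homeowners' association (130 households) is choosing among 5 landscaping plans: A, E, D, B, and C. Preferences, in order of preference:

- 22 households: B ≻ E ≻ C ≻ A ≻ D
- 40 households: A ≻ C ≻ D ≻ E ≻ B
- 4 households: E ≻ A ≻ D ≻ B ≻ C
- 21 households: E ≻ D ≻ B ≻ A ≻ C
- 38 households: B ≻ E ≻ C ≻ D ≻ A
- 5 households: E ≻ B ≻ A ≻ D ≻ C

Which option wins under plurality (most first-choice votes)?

B

First-place votes: A 40, E 30, D 0, B 60, C 0.
B has the most first-place votes.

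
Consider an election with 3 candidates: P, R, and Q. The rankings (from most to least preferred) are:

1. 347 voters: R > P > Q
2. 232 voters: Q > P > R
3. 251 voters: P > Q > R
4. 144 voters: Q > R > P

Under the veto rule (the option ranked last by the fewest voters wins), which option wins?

Last-place votes: P 144, R 483, Q 347.
P is ranked last by the fewest voters, so P wins.

P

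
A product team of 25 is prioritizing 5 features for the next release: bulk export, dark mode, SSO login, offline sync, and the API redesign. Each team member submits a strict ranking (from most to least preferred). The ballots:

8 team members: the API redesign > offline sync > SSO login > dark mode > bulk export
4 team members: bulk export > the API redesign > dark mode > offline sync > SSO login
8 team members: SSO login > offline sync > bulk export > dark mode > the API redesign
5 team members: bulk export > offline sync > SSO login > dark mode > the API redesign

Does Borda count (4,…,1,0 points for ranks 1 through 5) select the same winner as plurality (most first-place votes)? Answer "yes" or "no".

no

Borda — scores: bulk export 52, dark mode 29, SSO login 58, offline sync 67, the API redesign 44. Winner: offline sync.
Plurality — first-place votes: bulk export 9, dark mode 0, SSO login 8, offline sync 0, the API redesign 8. Winner: bulk export.
The two methods disagree.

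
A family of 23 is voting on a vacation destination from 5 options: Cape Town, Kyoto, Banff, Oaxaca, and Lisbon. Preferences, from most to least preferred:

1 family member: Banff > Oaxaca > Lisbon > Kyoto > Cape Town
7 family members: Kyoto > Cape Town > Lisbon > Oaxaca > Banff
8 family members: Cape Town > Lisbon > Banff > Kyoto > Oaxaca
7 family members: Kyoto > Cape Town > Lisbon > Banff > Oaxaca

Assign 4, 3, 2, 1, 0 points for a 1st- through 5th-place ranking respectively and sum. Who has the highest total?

Cape Town: 1·0 + 7·3 + 8·4 + 7·3 = 74
Kyoto: 1·1 + 7·4 + 8·1 + 7·4 = 65
Banff: 1·4 + 7·0 + 8·2 + 7·1 = 27
Oaxaca: 1·3 + 7·1 + 8·0 + 7·0 = 10
Lisbon: 1·2 + 7·2 + 8·3 + 7·2 = 54
Cape Town has the highest Borda score (74).

Cape Town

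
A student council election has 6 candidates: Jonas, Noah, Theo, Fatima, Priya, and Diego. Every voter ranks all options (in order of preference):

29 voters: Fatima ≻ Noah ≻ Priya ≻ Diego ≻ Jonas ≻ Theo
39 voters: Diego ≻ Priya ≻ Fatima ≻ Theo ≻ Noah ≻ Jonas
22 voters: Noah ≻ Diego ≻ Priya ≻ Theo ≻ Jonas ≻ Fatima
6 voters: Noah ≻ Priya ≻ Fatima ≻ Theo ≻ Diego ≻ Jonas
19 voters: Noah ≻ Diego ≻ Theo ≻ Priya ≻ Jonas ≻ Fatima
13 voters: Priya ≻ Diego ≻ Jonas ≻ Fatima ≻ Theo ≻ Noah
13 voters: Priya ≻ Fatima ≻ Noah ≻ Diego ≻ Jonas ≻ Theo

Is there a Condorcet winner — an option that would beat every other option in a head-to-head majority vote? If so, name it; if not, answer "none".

Checking pairwise contests:
Noah beats Jonas 128–13.
Fatima beats Noah 94–47.
Noah beats Theo 89–52.
Priya beats Fatima 112–29.
Noah beats Priya 76–65.
Noah beats Diego 89–52.
Every option loses at least one head-to-head, so there is no Condorcet winner.

none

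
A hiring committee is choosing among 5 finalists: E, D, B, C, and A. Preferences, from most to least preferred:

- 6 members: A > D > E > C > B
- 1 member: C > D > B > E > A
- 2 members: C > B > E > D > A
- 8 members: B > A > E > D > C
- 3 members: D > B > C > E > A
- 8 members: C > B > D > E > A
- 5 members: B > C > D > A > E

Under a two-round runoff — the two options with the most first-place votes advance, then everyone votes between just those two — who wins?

Round 1 first-place votes: E 0, D 3, B 13, C 11, A 6.
B and C advance.
Runoff: B is preferred to C by 16 voters; C by 17.
C wins the runoff.

C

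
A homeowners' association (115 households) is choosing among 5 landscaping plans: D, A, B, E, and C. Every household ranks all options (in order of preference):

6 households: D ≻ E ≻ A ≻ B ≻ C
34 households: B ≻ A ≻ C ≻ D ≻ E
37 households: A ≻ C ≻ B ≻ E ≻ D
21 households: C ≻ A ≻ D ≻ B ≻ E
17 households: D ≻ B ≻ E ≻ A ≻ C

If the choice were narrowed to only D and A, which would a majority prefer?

A

Voters preferring D to A: 23; preferring A to D: 92.
A wins the head-to-head.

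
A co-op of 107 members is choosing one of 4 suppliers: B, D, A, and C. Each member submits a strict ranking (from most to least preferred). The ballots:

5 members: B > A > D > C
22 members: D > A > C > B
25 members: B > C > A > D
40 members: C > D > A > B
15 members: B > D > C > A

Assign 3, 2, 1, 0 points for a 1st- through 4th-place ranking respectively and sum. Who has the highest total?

B: 5·3 + 22·0 + 25·3 + 40·0 + 15·3 = 135
D: 5·1 + 22·3 + 25·0 + 40·2 + 15·2 = 181
A: 5·2 + 22·2 + 25·1 + 40·1 + 15·0 = 119
C: 5·0 + 22·1 + 25·2 + 40·3 + 15·1 = 207
C has the highest Borda score (207).

C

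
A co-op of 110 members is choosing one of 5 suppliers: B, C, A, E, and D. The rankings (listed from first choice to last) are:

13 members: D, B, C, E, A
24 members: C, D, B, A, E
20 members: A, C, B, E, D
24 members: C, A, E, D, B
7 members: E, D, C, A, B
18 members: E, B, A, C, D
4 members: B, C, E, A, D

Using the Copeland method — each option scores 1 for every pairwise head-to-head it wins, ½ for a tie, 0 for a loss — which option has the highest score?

C

B: beats A and E; loses to C and D → score 2.
C: beats B, A, E, and D → score 4.
A: beats E and D; loses to B and C → score 2.
E: beats D; loses to B, C, and A → score 1.
D: beats B; loses to C, A, and E → score 1.
C has the best pairwise record.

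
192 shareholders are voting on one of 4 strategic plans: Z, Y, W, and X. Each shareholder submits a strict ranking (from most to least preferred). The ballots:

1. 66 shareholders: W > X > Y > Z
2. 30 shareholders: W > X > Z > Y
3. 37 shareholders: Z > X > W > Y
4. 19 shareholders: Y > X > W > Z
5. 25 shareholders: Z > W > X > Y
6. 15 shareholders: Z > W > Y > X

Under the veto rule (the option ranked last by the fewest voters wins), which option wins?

Last-place votes: Z 85, Y 92, W 0, X 15.
W is ranked last by the fewest voters, so W wins.

W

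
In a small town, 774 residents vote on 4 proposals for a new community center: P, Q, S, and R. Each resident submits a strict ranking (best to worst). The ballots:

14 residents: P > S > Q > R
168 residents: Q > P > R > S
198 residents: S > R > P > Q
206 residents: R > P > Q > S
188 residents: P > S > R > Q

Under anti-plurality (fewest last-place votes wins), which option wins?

Last-place votes: P 0, Q 386, S 374, R 14.
P is ranked last by the fewest voters, so P wins.

P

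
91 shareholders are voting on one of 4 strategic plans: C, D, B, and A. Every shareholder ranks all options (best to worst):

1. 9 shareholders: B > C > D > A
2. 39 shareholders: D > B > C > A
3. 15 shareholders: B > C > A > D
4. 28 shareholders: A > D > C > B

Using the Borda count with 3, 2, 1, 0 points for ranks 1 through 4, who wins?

D

C: 9·2 + 39·1 + 15·2 + 28·1 = 115
D: 9·1 + 39·3 + 15·0 + 28·2 = 182
B: 9·3 + 39·2 + 15·3 + 28·0 = 150
A: 9·0 + 39·0 + 15·1 + 28·3 = 99
D has the highest Borda score (182).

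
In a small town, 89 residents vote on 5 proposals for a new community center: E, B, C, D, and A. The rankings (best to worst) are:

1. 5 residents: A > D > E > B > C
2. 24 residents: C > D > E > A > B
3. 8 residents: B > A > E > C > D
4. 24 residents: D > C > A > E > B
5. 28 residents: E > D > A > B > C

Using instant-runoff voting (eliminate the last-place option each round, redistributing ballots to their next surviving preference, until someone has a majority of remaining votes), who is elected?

Round 1: E 28, B 8, C 24, D 24, A 5. Eliminate A.
Round 2: E 28, B 8, C 24, D 29. Eliminate B.
Round 3: E 36, C 24, D 29. Eliminate C.
Round 4: E 36, D 53. D has a majority.

D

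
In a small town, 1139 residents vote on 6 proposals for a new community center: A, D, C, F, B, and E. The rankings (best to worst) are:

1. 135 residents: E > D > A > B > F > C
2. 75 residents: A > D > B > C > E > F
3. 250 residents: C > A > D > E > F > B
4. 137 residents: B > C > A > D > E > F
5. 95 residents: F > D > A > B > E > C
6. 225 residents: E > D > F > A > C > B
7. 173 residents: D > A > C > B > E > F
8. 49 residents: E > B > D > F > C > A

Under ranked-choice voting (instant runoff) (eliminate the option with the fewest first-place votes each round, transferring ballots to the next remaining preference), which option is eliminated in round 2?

Round 1: A 75, D 173, C 250, F 95, B 137, E 409. Eliminate A.
Round 2: D 248, C 250, F 95, B 137, E 409. Eliminate F.

F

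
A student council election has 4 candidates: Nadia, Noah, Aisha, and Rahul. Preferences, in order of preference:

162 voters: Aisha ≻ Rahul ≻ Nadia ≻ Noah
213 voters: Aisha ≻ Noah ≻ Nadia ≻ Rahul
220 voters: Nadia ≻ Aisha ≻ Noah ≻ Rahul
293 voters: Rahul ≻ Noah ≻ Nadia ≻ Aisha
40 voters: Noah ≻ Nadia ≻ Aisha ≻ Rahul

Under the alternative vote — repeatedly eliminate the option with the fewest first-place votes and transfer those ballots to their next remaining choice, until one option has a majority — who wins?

Round 1: Nadia 220, Noah 40, Aisha 375, Rahul 293. Eliminate Noah.
Round 2: Nadia 260, Aisha 375, Rahul 293. Eliminate Nadia.
Round 3: Aisha 635, Rahul 293. Aisha has a majority.

Aisha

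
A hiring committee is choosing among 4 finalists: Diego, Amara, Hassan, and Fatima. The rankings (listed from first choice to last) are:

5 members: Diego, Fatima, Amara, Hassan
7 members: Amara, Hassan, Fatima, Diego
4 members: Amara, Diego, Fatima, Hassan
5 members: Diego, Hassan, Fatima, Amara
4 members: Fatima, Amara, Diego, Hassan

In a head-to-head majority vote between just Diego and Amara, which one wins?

Voters preferring Diego to Amara: 10; preferring Amara to Diego: 15.
Amara wins the head-to-head.

Amara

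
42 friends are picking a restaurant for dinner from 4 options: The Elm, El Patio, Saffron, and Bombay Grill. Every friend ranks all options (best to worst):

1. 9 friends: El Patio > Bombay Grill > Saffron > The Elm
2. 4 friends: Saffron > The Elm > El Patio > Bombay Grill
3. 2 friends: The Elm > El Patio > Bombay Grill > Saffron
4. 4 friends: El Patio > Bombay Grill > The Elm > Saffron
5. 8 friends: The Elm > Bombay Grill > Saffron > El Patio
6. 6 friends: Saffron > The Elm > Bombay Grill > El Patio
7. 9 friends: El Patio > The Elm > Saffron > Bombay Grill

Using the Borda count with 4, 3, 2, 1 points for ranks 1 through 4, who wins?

The Elm: 9·1 + 4·3 + 2·4 + 4·2 + 8·4 + 6·3 + 9·3 = 114
El Patio: 9·4 + 4·2 + 2·3 + 4·4 + 8·1 + 6·1 + 9·4 = 116
Saffron: 9·2 + 4·4 + 2·1 + 4·1 + 8·2 + 6·4 + 9·2 = 98
Bombay Grill: 9·3 + 4·1 + 2·2 + 4·3 + 8·3 + 6·2 + 9·1 = 92
El Patio has the highest Borda score (116).

El Patio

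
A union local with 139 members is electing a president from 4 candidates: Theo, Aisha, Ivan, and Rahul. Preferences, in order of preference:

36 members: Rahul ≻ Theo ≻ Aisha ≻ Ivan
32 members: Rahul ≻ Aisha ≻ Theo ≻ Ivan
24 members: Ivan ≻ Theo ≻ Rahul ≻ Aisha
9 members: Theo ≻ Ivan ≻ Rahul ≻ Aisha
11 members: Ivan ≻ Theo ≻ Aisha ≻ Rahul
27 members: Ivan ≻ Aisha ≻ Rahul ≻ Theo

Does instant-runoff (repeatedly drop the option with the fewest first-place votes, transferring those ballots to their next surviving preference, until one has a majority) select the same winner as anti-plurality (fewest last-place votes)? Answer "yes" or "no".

Instant-runoff — R1 Theo 9, Aisha 0, Ivan 62, Rahul 68 (Aisha out); R2 Theo 9, Ivan 62, Rahul 68 (Theo out); R3 Ivan 71, Rahul 68 (Ivan winner). Winner: Ivan.
Anti-plurality — last-place votes: Theo 27, Aisha 33, Ivan 68, Rahul 11. Winner: Rahul.
The two methods disagree.

no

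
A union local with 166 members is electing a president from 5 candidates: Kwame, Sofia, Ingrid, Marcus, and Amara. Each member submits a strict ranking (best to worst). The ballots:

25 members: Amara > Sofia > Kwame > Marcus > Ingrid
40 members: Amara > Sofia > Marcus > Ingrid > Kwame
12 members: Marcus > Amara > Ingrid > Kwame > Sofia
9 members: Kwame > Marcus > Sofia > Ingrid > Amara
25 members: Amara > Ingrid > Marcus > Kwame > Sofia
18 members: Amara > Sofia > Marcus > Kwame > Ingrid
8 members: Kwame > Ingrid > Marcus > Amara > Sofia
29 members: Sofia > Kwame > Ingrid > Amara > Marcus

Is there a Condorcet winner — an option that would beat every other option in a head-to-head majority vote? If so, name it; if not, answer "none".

Amara vs Kwame: 120–46 for Amara.
Amara vs Sofia: 128–38 for Amara.
Amara vs Ingrid: 120–46 for Amara.
Amara vs Marcus: 137–29 for Amara.
Amara beats every other option head-to-head.

Amara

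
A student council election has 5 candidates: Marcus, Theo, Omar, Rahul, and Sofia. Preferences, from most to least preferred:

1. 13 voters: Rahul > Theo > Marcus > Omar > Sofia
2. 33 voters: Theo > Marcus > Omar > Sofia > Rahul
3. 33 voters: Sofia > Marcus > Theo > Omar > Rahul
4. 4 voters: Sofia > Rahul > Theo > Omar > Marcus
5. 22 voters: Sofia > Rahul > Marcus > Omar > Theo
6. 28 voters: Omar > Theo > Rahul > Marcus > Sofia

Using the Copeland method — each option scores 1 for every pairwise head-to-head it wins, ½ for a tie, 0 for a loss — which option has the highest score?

Theo

Marcus: beats Omar and Sofia; loses to Theo and Rahul → score 2.
Theo: beats Marcus, Omar, Rahul, and Sofia → score 4.
Omar: beats Rahul and Sofia; loses to Marcus and Theo → score 2.
Rahul: beats Marcus; loses to Theo, Omar, and Sofia → score 1.
Sofia: beats Rahul; loses to Marcus, Theo, and Omar → score 1.
Theo has the best pairwise record.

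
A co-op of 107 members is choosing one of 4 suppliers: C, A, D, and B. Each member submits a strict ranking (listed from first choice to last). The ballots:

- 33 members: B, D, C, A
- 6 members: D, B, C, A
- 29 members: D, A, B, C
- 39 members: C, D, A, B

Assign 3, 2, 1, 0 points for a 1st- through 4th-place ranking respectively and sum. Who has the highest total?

D

C: 33·1 + 6·1 + 29·0 + 39·3 = 156
A: 33·0 + 6·0 + 29·2 + 39·1 = 97
D: 33·2 + 6·3 + 29·3 + 39·2 = 249
B: 33·3 + 6·2 + 29·1 + 39·0 = 140
D has the highest Borda score (249).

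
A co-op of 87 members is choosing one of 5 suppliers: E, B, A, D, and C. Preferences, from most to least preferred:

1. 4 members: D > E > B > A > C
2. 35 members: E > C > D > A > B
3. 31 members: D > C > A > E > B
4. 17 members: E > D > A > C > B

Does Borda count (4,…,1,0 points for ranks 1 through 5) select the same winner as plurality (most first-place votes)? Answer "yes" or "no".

Borda — scores: E 251, B 8, A 135, D 261, C 215. Winner: D.
Plurality — first-place votes: E 52, B 0, A 0, D 35, C 0. Winner: E.
The two methods disagree.

no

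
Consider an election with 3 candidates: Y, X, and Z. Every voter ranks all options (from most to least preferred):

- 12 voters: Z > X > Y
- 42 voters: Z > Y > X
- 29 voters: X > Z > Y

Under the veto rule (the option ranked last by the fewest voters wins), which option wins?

Last-place votes: Y 41, X 42, Z 0.
Z is ranked last by the fewest voters, so Z wins.

Z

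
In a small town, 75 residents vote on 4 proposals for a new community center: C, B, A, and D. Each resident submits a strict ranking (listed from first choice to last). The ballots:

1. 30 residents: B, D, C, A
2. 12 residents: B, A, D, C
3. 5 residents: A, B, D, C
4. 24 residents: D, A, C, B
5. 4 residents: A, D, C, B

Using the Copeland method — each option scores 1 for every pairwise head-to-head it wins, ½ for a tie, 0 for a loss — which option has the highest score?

C: loses to B, A, and D → score 0.
B: beats C, A, and D → score 3.
A: beats C; loses to B and D → score 1.
D: beats C and A; loses to B → score 2.
B has the best pairwise record.

B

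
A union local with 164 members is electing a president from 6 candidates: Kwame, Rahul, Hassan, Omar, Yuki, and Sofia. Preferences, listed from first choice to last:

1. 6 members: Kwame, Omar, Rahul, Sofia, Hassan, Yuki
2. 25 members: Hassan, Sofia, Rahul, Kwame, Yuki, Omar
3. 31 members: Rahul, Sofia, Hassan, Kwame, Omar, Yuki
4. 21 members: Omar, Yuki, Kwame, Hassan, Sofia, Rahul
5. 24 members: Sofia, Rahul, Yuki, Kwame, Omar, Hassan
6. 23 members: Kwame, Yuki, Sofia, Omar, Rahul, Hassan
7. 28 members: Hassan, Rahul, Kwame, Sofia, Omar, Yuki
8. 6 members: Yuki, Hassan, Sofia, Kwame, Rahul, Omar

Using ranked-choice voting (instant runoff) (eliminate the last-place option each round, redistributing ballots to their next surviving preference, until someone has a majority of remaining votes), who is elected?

Rahul

Round 1: Kwame 29, Rahul 31, Hassan 53, Omar 21, Yuki 6, Sofia 24. Eliminate Yuki.
Round 2: Kwame 29, Rahul 31, Hassan 59, Omar 21, Sofia 24. Eliminate Omar.
Round 3: Kwame 50, Rahul 31, Hassan 59, Sofia 24. Eliminate Sofia.
Round 4: Kwame 50, Rahul 55, Hassan 59. Eliminate Kwame.
Round 5: Rahul 84, Hassan 80. Rahul has a majority.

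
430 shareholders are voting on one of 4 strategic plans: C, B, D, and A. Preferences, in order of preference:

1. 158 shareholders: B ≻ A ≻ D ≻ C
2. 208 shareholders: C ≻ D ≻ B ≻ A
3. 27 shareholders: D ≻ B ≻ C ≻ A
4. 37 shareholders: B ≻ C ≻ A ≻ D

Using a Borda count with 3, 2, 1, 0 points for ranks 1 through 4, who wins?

C: 158·0 + 208·3 + 27·1 + 37·2 = 725
B: 158·3 + 208·1 + 27·2 + 37·3 = 847
D: 158·1 + 208·2 + 27·3 + 37·0 = 655
A: 158·2 + 208·0 + 27·0 + 37·1 = 353
B has the highest Borda score (847).

B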